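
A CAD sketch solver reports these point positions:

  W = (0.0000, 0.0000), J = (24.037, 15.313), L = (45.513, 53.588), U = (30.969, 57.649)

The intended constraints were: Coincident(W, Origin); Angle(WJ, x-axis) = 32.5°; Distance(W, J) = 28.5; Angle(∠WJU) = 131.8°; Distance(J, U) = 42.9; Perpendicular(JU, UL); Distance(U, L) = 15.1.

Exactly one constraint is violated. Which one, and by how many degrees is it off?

Perpendicular(JU, UL) — off by 6.30°.

W = (0.00, 0.00) ✓; WJ at 32.50° ✓; |WJ| = 28.50 ✓; ∠WJU = 131.8° ✓; |JU| = 42.90 ✓; ∠(JU, UL) = 96.30° ✗; |UL| = 15.10 ✓.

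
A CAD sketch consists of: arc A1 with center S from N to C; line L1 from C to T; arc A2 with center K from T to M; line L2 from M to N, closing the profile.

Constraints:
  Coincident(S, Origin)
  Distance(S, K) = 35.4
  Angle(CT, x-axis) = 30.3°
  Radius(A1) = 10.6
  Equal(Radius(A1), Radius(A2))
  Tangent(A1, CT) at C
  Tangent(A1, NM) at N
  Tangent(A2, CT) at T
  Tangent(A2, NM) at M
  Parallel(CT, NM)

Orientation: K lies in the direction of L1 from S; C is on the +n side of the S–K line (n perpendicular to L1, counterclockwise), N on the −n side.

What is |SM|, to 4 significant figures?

36.95

The slot axis is L1's direction at 30.3°, so u = (cos 30.3°, sin 30.3°) = (0.8634, 0.5045) and n = (−sin 30.3°, cos 30.3°) = (-0.5045, 0.8634). S is at the origin and K lies 35.4 along u from S, so K = 35.4·u = (30.56, 17.86). Tangency of A1 to both parallel lines with radius 10.6 puts C and N at S ± 10.6·n: C = (-5.348, 9.152), N = (5.348, -9.152). Equal radii place T and M the same way about K: T = K + 10.6·n = (25.22, 27.01), M = K − 10.6·n = (35.91, 8.708). Then |SM| = |M − S| = 36.95.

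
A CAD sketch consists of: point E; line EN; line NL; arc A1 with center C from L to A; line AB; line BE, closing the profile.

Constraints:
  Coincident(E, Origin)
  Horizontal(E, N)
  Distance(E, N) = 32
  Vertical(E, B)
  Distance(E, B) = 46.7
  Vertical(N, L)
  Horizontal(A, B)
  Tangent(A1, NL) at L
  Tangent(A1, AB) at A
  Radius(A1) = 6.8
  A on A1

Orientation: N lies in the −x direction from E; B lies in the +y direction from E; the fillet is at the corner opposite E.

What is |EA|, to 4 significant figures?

53.07

The virtual corner opposite E is at (-32.00, 46.70). A1 meets NL tangentially, so CL is at right angles to NL and since A1 is tangent to AB there, CA ⟂ AB, with radius 6.8, so the center C sits 6.8 in from both sides at C = (-25.20, 39.90). That places the tangent points at L = (-32.00, 39.90) on NL and A = (-25.20, 46.70) on AB. Then |EA| = |A − E| = 53.07.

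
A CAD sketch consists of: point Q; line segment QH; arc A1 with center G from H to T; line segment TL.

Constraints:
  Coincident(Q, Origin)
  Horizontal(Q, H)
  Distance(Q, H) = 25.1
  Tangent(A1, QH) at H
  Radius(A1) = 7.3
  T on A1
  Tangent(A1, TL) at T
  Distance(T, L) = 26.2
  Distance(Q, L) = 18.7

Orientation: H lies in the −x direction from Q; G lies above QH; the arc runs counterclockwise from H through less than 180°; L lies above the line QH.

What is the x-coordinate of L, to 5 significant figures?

-0.40446

Q is at the origin; QH is horizontal with |QH| = 25.1 and H on the −x side, so H = (-25.100, 0.0000). The tangent condition forces GH to be normal to QH, so G = H + (0, 7.3) = (-25.100, 7.3000). Since GT ⟂ TL (tangency), |GL| = √(7.3² + 26.2²) = 27.198 regardless of where T sits on A1. So L lies on both circle(Q, 18.7) and circle(G, 27.198); the above-QH intersection is L = (-0.40446, 18.696). T is the foot of the tangent from L: T = (-20.375, 1.7358).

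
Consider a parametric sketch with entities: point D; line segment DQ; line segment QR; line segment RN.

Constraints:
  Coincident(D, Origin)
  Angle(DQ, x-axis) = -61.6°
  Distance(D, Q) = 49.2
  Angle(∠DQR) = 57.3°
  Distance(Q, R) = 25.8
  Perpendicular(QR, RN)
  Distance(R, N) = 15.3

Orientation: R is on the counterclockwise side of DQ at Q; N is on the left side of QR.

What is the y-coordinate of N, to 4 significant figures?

-13.30

D is at the origin; DQ runs at -61.6° with length 49.2, so Q = 49.2·(cos -61.6°, sin -61.6°) = (23.40, -43.28). ∠DQR = 57.3°, so QR runs at -61.6° + (180° − 57.3°) = 61.10° from the x-axis; with |QR| = 25.8, R = Q + 25.8·(cos 61.10°, sin 61.10°) = (35.87, -20.69). QR is perpendicular to RN; with |RN| = 15.3 on the left of QR, N = R + 15.3·(-0.8755, 0.4833) = (22.47, -13.30). So N.y = -13.30.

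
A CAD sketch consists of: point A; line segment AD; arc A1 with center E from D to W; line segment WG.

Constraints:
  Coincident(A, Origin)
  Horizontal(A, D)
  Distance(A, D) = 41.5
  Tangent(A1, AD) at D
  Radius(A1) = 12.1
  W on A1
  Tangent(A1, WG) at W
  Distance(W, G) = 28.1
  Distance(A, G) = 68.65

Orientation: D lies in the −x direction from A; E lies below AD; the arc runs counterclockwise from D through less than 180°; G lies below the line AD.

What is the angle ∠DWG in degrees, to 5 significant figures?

138.31°

A is at the origin; AD is horizontal with |AD| = 41.5 and D on the −x side, so D = (-41.500, 0.0000). A1 meets AD tangentially, so ED is at right angles to AD, so E = D + (0, -12.1) = (-41.500, -12.100). Since EW ⟂ WG (tangency), |EG| = √(12.1² + 28.1²) = 30.594 regardless of where W sits on A1. So G lies on both circle(A, 68.65) and circle(E, 30.594); the below-AD intersection is G = (-56.758, -38.618). W is the foot of the tangent from G: W = (-53.519, -10.706).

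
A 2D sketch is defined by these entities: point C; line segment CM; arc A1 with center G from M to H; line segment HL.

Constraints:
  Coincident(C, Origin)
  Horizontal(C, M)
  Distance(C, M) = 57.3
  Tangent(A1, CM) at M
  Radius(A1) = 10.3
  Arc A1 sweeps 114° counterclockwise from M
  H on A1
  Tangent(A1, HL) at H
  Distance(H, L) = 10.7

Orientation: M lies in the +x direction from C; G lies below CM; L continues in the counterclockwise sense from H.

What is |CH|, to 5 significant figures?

50.034

Since A1 is tangent to CM there, GM ⟂ CM, so G = M + (0, -10.3) = (57.300, -10.300). On A1, M sits at bearing 90° from G; a 114° counterclockwise sweep puts H at bearing 204°, so H = G + 10.3·(cos 204°, sin 204°) = (47.890, -14.489). Then |CH| = |H − C| = 50.034.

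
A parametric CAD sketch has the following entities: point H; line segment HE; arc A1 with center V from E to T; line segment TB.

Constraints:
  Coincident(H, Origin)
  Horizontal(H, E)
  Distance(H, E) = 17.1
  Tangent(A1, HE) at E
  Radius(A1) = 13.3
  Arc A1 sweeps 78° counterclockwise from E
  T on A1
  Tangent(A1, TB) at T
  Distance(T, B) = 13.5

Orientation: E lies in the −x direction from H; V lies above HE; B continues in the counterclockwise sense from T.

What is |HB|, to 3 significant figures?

23.8

H is at the origin; HE is horizontal with |HE| = 17.1 and E on the −x side, so E = (-17.1, 0.00). Tangency of A1 to HE means the radius VE is perpendicular to HE, so V = E + (0, 13.3) = (-17.1, 13.3). On A1, E sits at bearing -90° from V; a 78° counterclockwise sweep puts T at bearing -12°, so T = V + 13.3·(cos -12°, sin -12°) = (-4.09, 10.5). Since A1 is tangent to TB there, VT ⟂ TB, so TB runs along (−sin -12°, cos -12°); with |TB| = 13.5, B = (-1.28, 23.7). Then |HB| = |B − H| = 23.8.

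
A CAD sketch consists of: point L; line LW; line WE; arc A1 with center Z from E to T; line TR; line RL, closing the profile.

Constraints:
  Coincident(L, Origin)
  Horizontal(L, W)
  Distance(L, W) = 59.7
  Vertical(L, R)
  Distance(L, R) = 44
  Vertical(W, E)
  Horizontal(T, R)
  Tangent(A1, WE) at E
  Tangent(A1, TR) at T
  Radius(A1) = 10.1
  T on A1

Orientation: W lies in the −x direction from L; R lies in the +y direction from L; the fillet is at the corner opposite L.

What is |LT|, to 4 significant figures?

66.30

L is at the origin; L and W share the same y with |LW| = 59.7 and W on the −x side, so W = (-59.70, 0.000). L and R share the same x with |LR| = 44.0 and R on the +y side, so R = (0.000, 44.00). The virtual corner opposite L is at (-59.70, 44.00). A1 meets WE tangentially, so ZE is at right angles to WE and tangency of A1 to TR means the radius ZT is perpendicular to TR, with radius 10.1, so the center Z sits 10.1 in from both sides at Z = (-49.60, 33.90). That places the tangent points at E = (-59.70, 33.90) on WE and T = (-49.60, 44.00) on TR. Then |LT| = |T − L| = 66.30.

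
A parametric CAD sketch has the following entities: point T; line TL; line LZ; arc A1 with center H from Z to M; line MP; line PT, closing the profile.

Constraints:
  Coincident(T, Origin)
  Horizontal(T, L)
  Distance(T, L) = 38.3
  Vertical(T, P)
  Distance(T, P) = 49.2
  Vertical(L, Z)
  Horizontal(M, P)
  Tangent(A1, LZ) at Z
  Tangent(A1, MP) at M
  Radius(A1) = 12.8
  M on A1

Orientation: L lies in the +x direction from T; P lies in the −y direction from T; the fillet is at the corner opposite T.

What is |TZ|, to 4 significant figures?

52.84

T is at the origin; T and L share the same y with |TL| = 38.3 and L on the +x side, so L = (38.30, 0.000). T and P share the same x with |TP| = 49.2 and P on the −y side, so P = (0.000, -49.20). The virtual corner opposite T is at (38.30, -49.20). Tangency of A1 to LZ means the radius HZ is perpendicular to LZ and A1 meets MP tangentially, so HM is at right angles to MP, with radius 12.8, so the center H sits 12.8 in from both sides at H = (25.50, -36.40). That places the tangent points at Z = (38.30, -36.40) on LZ and M = (25.50, -49.20) on MP. Then |TZ| = |Z − T| = 52.84.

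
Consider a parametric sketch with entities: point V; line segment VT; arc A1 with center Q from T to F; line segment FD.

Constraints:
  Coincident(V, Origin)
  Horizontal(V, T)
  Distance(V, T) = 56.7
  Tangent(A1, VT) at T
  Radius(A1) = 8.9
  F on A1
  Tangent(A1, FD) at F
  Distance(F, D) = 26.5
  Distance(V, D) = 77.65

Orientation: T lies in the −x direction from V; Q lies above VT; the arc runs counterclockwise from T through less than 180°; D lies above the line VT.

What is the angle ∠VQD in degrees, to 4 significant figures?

127.5°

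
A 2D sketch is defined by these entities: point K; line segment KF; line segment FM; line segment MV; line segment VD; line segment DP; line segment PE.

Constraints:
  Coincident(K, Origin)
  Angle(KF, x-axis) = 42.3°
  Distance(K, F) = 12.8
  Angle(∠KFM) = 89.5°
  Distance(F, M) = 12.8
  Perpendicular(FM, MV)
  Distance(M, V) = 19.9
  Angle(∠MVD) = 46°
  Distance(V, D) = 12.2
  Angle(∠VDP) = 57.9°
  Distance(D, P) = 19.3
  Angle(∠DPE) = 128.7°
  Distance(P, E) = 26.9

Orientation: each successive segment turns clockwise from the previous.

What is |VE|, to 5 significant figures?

31.494

K is at the origin; KF runs at 42.3° with length 12.8, so F = (9.4673, 8.6146). ∠KFM = 89.5° gives FM at -48.200° from the x-axis; with |FM| = 12.8, M = (17.999, -0.92753). The perpendicularity gives MV at right angles to FM, so MV runs at -138.20°; with |MV| = 19.9, V = (3.1639, -14.192). ∠MVD = 46.0° gives VD at 87.800° from the x-axis; with |VD| = 12.2, D = (3.6323, -2.0005). ∠VDP = 57.9° gives DP at -34.300° from the x-axis; with |DP| = 19.3, P = (19.576, -12.877). ∠DPE = 128.7° gives PE at -85.600° from the x-axis; with |PE| = 26.9, E = (21.640, -39.697). Then |VE| = |E − V| = 31.494.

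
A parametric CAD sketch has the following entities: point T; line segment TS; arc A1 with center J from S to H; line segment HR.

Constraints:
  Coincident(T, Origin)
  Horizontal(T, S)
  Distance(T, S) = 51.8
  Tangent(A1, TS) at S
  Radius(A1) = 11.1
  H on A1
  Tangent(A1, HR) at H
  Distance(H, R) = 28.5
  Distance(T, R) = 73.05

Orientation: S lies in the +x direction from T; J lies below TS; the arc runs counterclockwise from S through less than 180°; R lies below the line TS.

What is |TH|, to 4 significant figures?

46.75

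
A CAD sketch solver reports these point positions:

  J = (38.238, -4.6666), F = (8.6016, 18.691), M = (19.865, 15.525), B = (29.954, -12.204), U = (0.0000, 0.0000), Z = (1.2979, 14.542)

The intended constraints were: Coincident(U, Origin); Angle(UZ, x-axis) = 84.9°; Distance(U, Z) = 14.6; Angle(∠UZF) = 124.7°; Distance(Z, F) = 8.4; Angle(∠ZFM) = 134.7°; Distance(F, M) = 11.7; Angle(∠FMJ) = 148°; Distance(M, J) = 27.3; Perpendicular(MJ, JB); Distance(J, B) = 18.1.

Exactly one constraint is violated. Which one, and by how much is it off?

Distance(J, B) = 18.1 — off by 6.90.

U = (0.00, 0.00) ✓; UZ at 84.90° ✓; |UZ| = 14.60 ✓; ∠UZF = 124.7° ✓; |ZF| = 8.400 ✓; ∠ZFM = 134.7° ✓; |FM| = 11.70 ✓; ∠FMJ = 148.0° ✓; |MJ| = 27.30 ✓; ∠(MJ, JB) = 90.00° ✓; |JB| = 11.20 ✗.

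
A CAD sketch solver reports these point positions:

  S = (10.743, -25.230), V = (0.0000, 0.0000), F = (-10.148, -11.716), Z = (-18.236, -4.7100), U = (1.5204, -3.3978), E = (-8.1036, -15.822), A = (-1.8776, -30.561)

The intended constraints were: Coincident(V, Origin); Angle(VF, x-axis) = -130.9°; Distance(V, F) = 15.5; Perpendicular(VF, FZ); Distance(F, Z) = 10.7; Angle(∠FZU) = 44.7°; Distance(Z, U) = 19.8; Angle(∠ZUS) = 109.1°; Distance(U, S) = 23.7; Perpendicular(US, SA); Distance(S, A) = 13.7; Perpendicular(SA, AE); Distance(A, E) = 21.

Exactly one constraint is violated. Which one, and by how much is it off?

Distance(A, E) = 21 — off by 5.00.

V = (0.00, 0.00) ✓; VF at -130.9° ✓; |VF| = 15.50 ✓; ∠(VF, FZ) = 90.00° ✓; |FZ| = 10.70 ✓; ∠FZU = 44.70° ✓; |ZU| = 19.80 ✓; ∠ZUS = 109.1° ✓; |US| = 23.70 ✓; ∠(US, SA) = 90.00° ✓; |SA| = 13.70 ✓; ∠(SA, AE) = 90.00° ✓; |AE| = 16.00 ✗.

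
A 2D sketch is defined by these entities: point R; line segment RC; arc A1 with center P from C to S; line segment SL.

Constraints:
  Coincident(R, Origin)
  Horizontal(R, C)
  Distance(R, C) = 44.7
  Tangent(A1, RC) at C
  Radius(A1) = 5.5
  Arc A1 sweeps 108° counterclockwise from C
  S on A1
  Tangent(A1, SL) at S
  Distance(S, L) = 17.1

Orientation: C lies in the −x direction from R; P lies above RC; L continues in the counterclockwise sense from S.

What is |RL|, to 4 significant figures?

50.53

On A1, C sits at bearing -90° from P; a 108° counterclockwise sweep puts S at bearing 18°, so S = P + 5.5·(cos 18°, sin 18°) = (-39.47, 7.200). A1 meets SL tangentially, so PS is at right angles to SL, so SL runs along (−sin 18°, cos 18°); with |SL| = 17.1, L = (-44.75, 23.46). Then |RL| = |L − R| = 50.53.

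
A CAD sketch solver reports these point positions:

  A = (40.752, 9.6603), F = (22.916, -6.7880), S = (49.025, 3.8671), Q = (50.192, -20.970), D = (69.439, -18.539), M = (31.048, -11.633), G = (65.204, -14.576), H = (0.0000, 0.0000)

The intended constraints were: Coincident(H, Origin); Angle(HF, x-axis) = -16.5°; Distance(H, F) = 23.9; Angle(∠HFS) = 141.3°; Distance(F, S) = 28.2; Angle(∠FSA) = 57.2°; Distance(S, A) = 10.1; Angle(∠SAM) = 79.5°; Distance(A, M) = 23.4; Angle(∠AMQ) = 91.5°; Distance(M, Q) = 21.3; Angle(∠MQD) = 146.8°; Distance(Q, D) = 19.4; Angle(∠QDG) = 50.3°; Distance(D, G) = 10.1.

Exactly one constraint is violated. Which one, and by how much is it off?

Distance(D, G) = 10.1 — off by 4.30.

H = (0.00, 0.00) ✓; HF at -16.50° ✓; |HF| = 23.90 ✓; ∠HFS = 141.3° ✓; |FS| = 28.20 ✓; ∠FSA = 57.20° ✓; |SA| = 10.10 ✓; ∠SAM = 79.50° ✓; |AM| = 23.40 ✓; ∠AMQ = 91.50° ✓; |MQ| = 21.30 ✓; ∠MQD = 146.8° ✓; |QD| = 19.40 ✓; ∠QDG = 50.30° ✓; |DG| = 5.800 ✗.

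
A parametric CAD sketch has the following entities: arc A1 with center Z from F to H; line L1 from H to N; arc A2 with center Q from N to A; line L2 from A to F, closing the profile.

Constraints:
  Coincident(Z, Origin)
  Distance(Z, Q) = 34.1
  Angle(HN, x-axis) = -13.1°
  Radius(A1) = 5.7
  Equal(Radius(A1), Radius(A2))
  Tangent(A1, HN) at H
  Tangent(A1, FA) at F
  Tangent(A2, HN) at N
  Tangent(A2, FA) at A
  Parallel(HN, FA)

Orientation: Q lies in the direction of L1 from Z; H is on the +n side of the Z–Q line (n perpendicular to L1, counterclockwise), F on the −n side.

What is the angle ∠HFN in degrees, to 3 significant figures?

71.5°

The slot axis is L1's direction at -13.1°, so u = (cos -13.1°, sin -13.1°) = (0.974, -0.227) and n = (−sin -13.1°, cos -13.1°) = (0.227, 0.974). Z is at the origin and Q lies 34.1 along u from Z, so Q = 34.1·u = (33.2, -7.73). Tangency of A1 to both parallel lines with radius 5.7 puts H and F at Z ± 5.7·n: H = (1.29, 5.55), F = (-1.29, -5.55). Equal radii place N and A the same way about Q: N = Q + 5.7·n = (34.5, -2.18), A = Q − 5.7·n = (31.9, -13.3). Then cos ∠HFN = FH·FN / (|FH||FN|), giving 71.5°.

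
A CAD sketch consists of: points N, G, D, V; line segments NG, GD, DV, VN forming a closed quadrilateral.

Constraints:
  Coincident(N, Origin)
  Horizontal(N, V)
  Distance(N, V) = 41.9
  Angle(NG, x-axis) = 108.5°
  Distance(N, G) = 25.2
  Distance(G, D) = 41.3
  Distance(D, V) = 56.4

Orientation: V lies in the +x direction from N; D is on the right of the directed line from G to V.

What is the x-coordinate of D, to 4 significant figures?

-11.80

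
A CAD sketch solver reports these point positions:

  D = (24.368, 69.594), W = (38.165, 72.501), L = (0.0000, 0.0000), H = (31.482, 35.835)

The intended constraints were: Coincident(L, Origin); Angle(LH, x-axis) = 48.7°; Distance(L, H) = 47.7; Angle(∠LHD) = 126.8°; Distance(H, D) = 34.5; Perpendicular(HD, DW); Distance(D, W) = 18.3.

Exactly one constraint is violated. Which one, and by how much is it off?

Distance(D, W) = 18.3 — off by 4.20.

L = (0.00, 0.00) ✓; LH at 48.70° ✓; |LH| = 47.70 ✓; ∠LHD = 126.8° ✓; |HD| = 34.50 ✓; ∠(HD, DW) = 90.00° ✓; |DW| = 14.10 ✗.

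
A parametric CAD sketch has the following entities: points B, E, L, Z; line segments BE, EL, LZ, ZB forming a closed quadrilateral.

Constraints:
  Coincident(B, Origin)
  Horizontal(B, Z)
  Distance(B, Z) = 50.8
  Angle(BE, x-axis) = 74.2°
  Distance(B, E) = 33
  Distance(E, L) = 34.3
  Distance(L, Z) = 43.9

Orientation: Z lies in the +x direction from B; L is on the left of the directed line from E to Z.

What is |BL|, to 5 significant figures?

59.629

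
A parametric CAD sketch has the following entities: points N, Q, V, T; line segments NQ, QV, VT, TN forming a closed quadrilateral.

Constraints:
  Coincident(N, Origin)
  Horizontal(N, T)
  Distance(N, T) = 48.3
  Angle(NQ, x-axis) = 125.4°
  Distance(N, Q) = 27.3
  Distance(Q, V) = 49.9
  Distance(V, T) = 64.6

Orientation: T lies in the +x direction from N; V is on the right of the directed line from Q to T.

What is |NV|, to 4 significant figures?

29.19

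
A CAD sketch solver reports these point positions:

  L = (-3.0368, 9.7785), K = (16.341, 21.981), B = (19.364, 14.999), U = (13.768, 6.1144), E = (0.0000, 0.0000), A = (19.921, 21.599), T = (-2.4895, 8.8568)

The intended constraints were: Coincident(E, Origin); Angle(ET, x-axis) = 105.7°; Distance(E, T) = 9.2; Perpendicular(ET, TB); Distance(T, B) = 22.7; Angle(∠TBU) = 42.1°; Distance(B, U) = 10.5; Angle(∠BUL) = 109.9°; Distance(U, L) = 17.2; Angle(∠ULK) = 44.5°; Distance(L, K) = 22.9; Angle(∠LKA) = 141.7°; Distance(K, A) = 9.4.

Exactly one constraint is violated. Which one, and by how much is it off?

Distance(K, A) = 9.4 — off by 5.80.

E = (0.00, 0.00) ✓; ET at 105.7° ✓; |ET| = 9.200 ✓; ∠(ET, TB) = 90.00° ✓; |TB| = 22.70 ✓; ∠TBU = 42.10° ✓; |BU| = 10.50 ✓; ∠BUL = 109.9° ✓; |UL| = 17.20 ✓; ∠ULK = 44.50° ✓; |LK| = 22.90 ✓; ∠LKA = 141.7° ✓; |KA| = 3.600 ✗.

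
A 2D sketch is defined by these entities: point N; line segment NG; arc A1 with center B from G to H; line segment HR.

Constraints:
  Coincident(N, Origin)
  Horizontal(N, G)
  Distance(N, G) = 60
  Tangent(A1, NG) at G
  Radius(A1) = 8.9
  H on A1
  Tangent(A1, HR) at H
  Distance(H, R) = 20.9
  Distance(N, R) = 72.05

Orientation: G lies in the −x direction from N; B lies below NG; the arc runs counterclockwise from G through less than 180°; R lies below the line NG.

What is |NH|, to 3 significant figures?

69.6

N is at the origin; N and G share the same y with |NG| = 60.0 and G on the −x side, so G = (-60.0, 0.00). Since A1 is tangent to NG there, BG ⟂ NG, so B = G + (0, -8.9) = (-60.0, -8.90). Since BH ⟂ HR (tangency), |BR| = √(8.9² + 20.9²) = 22.7 regardless of where H sits on A1. So R lies on both circle(N, 72.05) and circle(B, 22.7); the below-NG intersection is R = (-65.0, -31.1). H is the foot of the tangent from R: H = (-68.8, -10.5).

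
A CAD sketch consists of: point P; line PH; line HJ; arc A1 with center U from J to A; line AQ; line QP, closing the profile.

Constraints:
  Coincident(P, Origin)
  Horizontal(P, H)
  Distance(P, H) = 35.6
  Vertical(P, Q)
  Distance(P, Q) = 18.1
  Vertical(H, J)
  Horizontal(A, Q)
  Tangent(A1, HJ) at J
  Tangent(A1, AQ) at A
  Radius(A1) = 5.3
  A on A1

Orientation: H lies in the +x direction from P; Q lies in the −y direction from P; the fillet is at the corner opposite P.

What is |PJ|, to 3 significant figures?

37.8

P is at the origin; P and H share the same y with |PH| = 35.6 and H on the +x side, so H = (35.6, 0.00). PQ is vertical with |PQ| = 18.1 and Q on the −y side, so Q = (0.00, -18.1). The virtual corner opposite P is at (35.6, -18.1). Since A1 is tangent to HJ there, UJ ⟂ HJ and the tangent condition forces UA to be normal to AQ, with radius 5.3, so the center U sits 5.3 in from both sides at U = (30.3, -12.8). That places the tangent points at J = (35.6, -12.8) on HJ and A = (30.3, -18.1) on AQ. Then |PJ| = |J − P| = 37.8.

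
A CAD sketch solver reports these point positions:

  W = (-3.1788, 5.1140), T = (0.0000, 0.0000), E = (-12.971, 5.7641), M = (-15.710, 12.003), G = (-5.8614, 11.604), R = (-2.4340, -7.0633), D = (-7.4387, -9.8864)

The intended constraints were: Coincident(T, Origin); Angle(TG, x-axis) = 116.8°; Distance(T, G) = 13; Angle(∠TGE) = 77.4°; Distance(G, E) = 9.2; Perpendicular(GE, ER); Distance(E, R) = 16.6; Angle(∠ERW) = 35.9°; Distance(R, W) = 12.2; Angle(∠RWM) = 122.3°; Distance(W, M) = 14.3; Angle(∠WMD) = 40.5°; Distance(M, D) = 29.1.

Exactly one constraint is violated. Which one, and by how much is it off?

Distance(M, D) = 29.1 — off by 5.70.

T = (0.00, 0.00) ✓; TG at 116.8° ✓; |TG| = 13.00 ✓; ∠TGE = 77.40° ✓; |GE| = 9.201 ✓; ∠(GE, ER) = 90.00° ✓; |ER| = 16.60 ✓; ∠ERW = 35.90° ✓; |RW| = 12.20 ✓; ∠RWM = 122.3° ✓; |WM| = 14.30 ✓; ∠WMD = 40.50° ✓; |MD| = 23.40 ✗.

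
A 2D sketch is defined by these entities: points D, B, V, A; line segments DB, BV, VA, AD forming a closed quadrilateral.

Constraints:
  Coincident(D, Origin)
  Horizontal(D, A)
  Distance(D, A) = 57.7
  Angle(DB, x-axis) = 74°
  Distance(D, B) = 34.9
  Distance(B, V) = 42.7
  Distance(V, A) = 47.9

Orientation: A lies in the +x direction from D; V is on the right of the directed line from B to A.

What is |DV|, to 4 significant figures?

14.06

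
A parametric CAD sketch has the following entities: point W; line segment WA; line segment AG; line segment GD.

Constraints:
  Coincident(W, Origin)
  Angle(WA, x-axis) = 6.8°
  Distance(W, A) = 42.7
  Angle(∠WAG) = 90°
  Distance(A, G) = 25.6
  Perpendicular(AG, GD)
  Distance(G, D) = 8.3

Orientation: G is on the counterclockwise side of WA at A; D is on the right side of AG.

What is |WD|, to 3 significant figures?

57.1

∠WAG = 90.0°, so AG runs at 6.8° + (180° − 90.0°) = 96.8° from the x-axis; with |AG| = 25.6, G = A + 25.6·(cos 96.8°, sin 96.8°) = (39.4, 30.5). The perpendicularity gives GD at right angles to AG; with |GD| = 8.3 on the right of AG, D = G + 8.3·(0.993, 0.118) = (47.6, 31.5). Then |WD| = |D − W| = 57.1.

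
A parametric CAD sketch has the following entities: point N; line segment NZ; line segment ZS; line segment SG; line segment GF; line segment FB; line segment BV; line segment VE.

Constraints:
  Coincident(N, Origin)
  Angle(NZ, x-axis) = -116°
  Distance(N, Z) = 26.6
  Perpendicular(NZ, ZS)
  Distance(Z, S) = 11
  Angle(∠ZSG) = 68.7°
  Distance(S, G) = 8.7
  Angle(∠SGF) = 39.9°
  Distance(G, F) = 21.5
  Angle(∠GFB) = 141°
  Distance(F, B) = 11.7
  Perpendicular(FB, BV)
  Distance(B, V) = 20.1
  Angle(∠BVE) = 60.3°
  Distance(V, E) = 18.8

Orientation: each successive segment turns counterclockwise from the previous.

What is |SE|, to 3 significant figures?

4.44

N is at the origin; NZ runs at -116.0° with length 26.6, so Z = (-11.7, -23.9). The perpendicularity gives ZS at right angles to NZ, so ZS runs at -26.0°; with |ZS| = 11.0, S = (-1.77, -28.7). ∠ZSG = 68.7° gives SG at 85.3° from the x-axis; with |SG| = 8.7, G = (-1.06, -20.1). ∠SGF = 39.9° gives GF at -135° from the x-axis; with |GF| = 21.5, F = (-16.2, -35.4). ∠GFB = 141.0° gives FB at -95.6° from the x-axis; with |FB| = 11.7, B = (-17.3, -47.0). The perpendicularity gives BV at right angles to FB, so BV runs at -5.60°; with |BV| = 20.1, V = (2.70, -49.0). ∠BVE = 60.3° gives VE at 114° from the x-axis; with |VE| = 18.8, E = (-4.97, -31.8). Then |SE| = |E − S| = 4.44.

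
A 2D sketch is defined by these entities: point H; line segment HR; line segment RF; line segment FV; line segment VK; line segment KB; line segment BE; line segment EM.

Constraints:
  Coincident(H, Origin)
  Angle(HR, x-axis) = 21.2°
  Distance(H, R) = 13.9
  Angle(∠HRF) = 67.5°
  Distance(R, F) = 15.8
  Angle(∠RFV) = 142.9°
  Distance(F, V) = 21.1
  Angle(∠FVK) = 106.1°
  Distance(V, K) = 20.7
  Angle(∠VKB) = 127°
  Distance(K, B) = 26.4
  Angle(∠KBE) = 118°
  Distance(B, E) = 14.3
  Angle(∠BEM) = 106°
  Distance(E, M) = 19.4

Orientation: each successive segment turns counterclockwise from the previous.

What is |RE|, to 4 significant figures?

30.75

H is at the origin; HR runs at 21.2° with length 13.9, so R = (12.96, 5.027). ∠HRF = 67.5° gives RF at 133.7° from the x-axis; with |RF| = 15.8, F = (2.043, 16.45). ∠RFV = 142.9° gives FV at 170.8° from the x-axis; with |FV| = 21.1, V = (-18.79, 19.82). ∠FVK = 106.1° gives VK at -115.3° from the x-axis; with |VK| = 20.7, K = (-27.63, 1.108). ∠VKB = 127.0° gives KB at -62.30° from the x-axis; with |KB| = 26.4, B = (-15.36, -22.27). ∠KBE = 118.0° gives BE at -0.3000° from the x-axis; with |BE| = 14.3, E = (-1.060, -22.34). Then |RE| = |E − R| = 30.75.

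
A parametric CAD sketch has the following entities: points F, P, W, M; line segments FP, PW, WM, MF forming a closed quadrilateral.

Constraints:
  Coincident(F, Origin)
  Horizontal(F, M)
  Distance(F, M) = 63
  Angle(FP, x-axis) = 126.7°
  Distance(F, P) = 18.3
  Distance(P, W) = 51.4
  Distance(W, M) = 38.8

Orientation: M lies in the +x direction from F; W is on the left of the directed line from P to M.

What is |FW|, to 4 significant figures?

48.45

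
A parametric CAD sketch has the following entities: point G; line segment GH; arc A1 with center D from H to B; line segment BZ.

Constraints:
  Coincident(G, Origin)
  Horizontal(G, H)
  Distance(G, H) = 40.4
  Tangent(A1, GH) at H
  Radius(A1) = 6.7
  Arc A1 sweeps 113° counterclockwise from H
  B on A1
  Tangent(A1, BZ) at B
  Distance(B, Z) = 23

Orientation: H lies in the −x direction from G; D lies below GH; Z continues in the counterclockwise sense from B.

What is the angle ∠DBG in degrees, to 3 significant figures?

11.7°

G is at the origin; GH is horizontal with |GH| = 40.4 and H on the −x side, so H = (-40.4, 0.00). Since A1 is tangent to GH there, DH ⟂ GH, so D = H + (0, -6.7) = (-40.4, -6.70). On A1, H sits at bearing 90° from D; a 113° counterclockwise sweep puts B at bearing 203°, so B = D + 6.7·(cos 203°, sin 203°) = (-46.6, -9.32). Then cos ∠DBG = BD·BG / (|BD||BG|), giving 11.7°.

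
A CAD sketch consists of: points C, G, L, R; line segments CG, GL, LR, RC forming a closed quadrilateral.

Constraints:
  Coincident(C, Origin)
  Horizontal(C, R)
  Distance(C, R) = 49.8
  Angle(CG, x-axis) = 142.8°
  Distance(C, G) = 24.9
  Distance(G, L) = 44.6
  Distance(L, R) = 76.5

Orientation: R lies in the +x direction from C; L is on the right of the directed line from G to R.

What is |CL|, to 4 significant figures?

36.11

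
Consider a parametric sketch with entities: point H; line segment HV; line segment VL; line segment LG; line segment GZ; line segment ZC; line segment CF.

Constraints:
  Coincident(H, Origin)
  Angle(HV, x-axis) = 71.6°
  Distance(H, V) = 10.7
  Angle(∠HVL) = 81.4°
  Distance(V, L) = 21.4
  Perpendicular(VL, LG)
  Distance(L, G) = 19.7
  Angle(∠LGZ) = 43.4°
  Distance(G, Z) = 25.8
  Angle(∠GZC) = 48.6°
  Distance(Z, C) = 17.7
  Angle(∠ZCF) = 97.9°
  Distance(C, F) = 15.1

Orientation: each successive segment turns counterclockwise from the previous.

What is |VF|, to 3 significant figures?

28.4

∠GZC = 48.6° gives ZC at 168° from the x-axis; with |ZC| = 17.7, C = (-17.7, 13.5). ∠ZCF = 97.9° gives CF at -110° from the x-axis; with |CF| = 15.1, F = (-22.8, -0.759). Then |VF| = |F − V| = 28.4.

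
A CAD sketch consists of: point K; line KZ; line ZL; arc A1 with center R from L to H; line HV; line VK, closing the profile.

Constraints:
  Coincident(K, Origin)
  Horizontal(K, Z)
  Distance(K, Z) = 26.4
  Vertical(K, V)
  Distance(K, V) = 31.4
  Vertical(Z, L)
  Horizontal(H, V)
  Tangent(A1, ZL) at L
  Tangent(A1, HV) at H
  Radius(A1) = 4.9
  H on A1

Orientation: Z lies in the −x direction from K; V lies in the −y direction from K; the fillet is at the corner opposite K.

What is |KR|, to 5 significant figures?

34.125

K is at the origin; K and Z share the same y with |KZ| = 26.4 and Z on the −x side, so Z = (-26.400, 0.0000). KV is vertical with |KV| = 31.4 and V on the −y side, so V = (0.0000, -31.400). The virtual corner opposite K is at (-26.400, -31.400). A1 meets ZL tangentially, so RL is at right angles to ZL and since A1 is tangent to HV there, RH ⟂ HV, with radius 4.9, so the center R sits 4.9 in from both sides at R = (-21.500, -26.500). Then |KR| = |R − K| = 34.125.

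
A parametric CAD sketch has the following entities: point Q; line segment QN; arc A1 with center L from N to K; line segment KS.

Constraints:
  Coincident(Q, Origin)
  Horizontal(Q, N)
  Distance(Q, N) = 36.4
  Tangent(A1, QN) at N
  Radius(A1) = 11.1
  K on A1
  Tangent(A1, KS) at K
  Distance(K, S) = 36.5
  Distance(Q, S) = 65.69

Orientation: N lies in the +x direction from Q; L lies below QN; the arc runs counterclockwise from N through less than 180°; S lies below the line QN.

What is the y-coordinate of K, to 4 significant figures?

-16.49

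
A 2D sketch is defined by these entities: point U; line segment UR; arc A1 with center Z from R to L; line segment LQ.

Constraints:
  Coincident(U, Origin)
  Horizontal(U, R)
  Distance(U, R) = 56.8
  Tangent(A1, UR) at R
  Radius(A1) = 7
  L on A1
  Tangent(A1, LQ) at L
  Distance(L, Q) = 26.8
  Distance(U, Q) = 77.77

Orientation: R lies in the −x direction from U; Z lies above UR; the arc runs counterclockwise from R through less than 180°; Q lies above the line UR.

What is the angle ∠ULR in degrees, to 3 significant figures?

98.5°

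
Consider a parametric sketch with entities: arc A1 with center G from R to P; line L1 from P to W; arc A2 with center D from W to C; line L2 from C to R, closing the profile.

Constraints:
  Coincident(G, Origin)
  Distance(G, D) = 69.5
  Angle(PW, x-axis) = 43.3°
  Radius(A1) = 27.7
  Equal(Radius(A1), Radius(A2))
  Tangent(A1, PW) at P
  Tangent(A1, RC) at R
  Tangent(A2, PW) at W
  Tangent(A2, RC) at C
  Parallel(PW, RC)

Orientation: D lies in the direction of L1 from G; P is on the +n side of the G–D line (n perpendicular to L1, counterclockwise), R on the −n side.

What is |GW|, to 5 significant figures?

74.817

Tangency of A1 to both parallel lines with radius 27.7 puts P and R at G ± 27.7·n: P = (-18.997, 20.159), R = (18.997, -20.159). Equal radii place W and C the same way about D: W = D + 27.7·n = (31.583, 67.824), C = D − 27.7·n = (69.577, 27.505). Then |GW| = |W − G| = 74.817.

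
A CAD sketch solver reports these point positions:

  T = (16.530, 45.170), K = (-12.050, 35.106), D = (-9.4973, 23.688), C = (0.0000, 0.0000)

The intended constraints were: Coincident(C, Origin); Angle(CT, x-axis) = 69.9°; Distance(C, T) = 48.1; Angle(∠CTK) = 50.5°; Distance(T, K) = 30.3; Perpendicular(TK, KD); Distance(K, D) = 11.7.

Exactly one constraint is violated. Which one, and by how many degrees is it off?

Perpendicular(TK, KD) — off by 6.80°.

C = (0.00, 0.00) ✓; CT at 69.90° ✓; |CT| = 48.10 ✓; ∠CTK = 50.50° ✓; |TK| = 30.30 ✓; ∠(TK, KD) = 83.20° ✗; |KD| = 11.70 ✓.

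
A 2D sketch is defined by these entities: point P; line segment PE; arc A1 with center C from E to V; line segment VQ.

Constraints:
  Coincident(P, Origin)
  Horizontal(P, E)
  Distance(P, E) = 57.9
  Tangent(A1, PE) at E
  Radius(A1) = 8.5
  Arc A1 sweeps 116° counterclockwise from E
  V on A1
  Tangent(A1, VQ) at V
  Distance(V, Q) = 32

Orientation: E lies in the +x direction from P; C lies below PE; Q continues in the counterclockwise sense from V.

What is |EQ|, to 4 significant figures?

41.48

On A1, E sits at bearing 90° from C; a 116° counterclockwise sweep puts V at bearing 206°, so V = C + 8.5·(cos 206°, sin 206°) = (50.26, -12.23). The tangent condition forces CV to be normal to VQ, so VQ runs along (−sin 206°, cos 206°); with |VQ| = 32.0, Q = (64.29, -40.99). Then |EQ| = |Q − E| = 41.48.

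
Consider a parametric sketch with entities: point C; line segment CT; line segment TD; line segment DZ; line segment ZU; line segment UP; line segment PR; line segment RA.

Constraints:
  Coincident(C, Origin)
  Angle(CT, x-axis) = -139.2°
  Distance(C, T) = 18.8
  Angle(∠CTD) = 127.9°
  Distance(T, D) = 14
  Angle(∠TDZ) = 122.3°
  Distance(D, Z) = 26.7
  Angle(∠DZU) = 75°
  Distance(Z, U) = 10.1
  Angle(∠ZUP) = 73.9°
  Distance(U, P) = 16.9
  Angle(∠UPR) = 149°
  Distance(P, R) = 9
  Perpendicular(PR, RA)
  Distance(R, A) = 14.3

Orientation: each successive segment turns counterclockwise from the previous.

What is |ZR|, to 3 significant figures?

22.4

C is at the origin; CT runs at -139.2° with length 18.8, so T = (-14.2, -12.3). ∠CTD = 127.9° gives TD at -87.1° from the x-axis; with |TD| = 14.0, D = (-13.5, -26.3). ∠TDZ = 122.3° gives DZ at -29.4° from the x-axis; with |DZ| = 26.7, Z = (9.74, -39.4). ∠DZU = 75.0° gives ZU at 75.6° from the x-axis; with |ZU| = 10.1, U = (12.2, -29.6). ∠ZUP = 73.9° gives UP at -178° from the x-axis; with |UP| = 16.9, P = (-4.64, -30.1). ∠UPR = 149.0° gives PR at -147° from the x-axis; with |PR| = 9.0, R = (-12.2, -35.0). Then |ZR| = |R − Z| = 22.4.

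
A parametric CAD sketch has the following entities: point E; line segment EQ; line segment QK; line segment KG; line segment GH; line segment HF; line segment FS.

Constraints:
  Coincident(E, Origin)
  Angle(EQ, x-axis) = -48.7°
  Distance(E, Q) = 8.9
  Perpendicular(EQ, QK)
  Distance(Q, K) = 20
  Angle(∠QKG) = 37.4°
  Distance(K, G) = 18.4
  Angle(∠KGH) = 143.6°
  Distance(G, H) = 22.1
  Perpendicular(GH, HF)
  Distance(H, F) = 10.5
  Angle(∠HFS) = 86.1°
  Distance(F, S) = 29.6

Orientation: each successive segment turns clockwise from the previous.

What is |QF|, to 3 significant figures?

16.9

∠KGH = 143.6° gives GH at 42.3° from the x-axis; with |GH| = 22.1, H = (10.8, 13.0). GH is perpendicular to HF, so HF runs at -47.7°; with |HF| = 10.5, F = (17.9, 5.26). Then |QF| = |F − Q| = 16.9.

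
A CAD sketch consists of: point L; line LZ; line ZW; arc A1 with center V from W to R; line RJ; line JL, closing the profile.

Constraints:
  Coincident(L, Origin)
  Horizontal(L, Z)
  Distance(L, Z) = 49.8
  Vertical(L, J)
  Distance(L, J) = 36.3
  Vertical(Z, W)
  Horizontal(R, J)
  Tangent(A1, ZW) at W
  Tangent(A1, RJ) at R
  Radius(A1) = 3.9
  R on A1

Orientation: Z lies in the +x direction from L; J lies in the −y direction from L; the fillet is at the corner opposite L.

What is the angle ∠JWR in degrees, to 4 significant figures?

40.52°

L is at the origin; LZ is horizontal with |LZ| = 49.8 and Z on the +x side, so Z = (49.80, 0.000). LJ is vertical with |LJ| = 36.3 and J on the −y side, so J = (0.000, -36.30). The virtual corner opposite L is at (49.80, -36.30). Since A1 is tangent to ZW there, VW ⟂ ZW and tangency of A1 to RJ means the radius VR is perpendicular to RJ, with radius 3.9, so the center V sits 3.9 in from both sides at V = (45.90, -32.40). That places the tangent points at W = (49.80, -32.40) on ZW and R = (45.90, -36.30) on RJ. Then cos ∠JWR = WJ·WR / (|WJ||WR|), giving 40.52°.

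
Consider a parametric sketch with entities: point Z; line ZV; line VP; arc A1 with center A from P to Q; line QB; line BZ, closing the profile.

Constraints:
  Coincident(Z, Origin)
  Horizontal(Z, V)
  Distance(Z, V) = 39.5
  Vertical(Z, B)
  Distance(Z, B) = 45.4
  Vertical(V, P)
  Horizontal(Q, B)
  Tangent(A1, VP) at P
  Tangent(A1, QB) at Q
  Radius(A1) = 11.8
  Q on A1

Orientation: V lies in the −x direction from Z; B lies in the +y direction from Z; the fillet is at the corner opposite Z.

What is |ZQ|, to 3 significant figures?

53.2

Z is at the origin; ZV is horizontal with |ZV| = 39.5 and V on the −x side, so V = (-39.5, 0.00). Z and B share the same x with |ZB| = 45.4 and B on the +y side, so B = (0.00, 45.4). The virtual corner opposite Z is at (-39.5, 45.4). A1 meets VP tangentially, so AP is at right angles to VP and A1 meets QB tangentially, so AQ is at right angles to QB, with radius 11.8, so the center A sits 11.8 in from both sides at A = (-27.7, 33.6). That places the tangent points at P = (-39.5, 33.6) on VP and Q = (-27.7, 45.4) on QB. Then |ZQ| = |Q − Z| = 53.2.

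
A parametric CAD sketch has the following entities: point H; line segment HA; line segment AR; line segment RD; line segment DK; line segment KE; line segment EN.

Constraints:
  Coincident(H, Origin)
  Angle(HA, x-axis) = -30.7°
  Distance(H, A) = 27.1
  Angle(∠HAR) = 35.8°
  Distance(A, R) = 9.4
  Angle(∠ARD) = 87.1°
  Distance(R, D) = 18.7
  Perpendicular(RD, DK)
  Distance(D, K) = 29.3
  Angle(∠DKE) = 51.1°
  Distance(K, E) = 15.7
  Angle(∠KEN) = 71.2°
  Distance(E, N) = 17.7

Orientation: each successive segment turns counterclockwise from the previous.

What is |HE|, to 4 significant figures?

33.94

H is at the origin; HA runs at -30.7° with length 27.1, so A = (23.30, -13.84). ∠HAR = 35.8° gives AR at 113.5° from the x-axis; with |AR| = 9.4, R = (19.55, -5.215). ∠ARD = 87.1° gives RD at -153.6° from the x-axis; with |RD| = 18.7, D = (2.804, -13.53). The perpendicularity gives DK at right angles to RD, so DK runs at -63.60°; with |DK| = 29.3, K = (15.83, -39.77). ∠DKE = 51.1° gives KE at 65.30° from the x-axis; with |KE| = 15.7, E = (22.39, -25.51). Then |HE| = |E − H| = 33.94.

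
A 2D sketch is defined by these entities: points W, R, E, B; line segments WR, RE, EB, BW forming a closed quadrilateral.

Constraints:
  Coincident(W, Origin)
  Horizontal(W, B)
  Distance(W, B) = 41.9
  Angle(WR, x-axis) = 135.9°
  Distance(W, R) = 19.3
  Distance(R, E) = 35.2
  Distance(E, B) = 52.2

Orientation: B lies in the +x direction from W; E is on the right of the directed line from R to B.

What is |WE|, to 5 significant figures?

21.699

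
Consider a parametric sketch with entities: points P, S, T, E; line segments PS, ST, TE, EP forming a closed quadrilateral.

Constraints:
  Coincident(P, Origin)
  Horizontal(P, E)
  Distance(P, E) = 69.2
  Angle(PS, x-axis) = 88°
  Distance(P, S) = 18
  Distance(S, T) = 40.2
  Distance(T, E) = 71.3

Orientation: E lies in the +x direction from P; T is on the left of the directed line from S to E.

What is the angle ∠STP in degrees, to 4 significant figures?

8.736°

Checks: |ST| = 40.20 ✓; |TE| = 71.30 ✓.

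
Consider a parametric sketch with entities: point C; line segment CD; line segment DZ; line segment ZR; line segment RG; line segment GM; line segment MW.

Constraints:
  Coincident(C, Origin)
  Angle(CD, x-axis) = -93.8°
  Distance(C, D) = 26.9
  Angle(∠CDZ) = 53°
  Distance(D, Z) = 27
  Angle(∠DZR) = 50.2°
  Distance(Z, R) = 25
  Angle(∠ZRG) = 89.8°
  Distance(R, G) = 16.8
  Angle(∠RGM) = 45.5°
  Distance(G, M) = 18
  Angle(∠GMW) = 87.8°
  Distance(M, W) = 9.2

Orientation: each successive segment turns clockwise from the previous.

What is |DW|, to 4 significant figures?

22.95

∠RGM = 45.5° gives GM at 144.7° from the x-axis; with |GM| = 18.0, M = (-9.562, -11.30). ∠GMW = 87.8° gives MW at 52.50° from the x-axis; with |MW| = 9.2, W = (-3.961, -3.999). Then |DW| = |W − D| = 22.95.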